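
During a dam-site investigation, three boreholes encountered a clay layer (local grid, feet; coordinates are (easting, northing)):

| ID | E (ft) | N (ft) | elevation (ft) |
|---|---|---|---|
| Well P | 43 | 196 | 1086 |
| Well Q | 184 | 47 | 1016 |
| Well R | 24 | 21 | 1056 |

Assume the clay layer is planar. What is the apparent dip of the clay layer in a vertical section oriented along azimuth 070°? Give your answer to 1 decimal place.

Let the plane be z = a·E + b·N + c.
Well Q−Well P: 141a − 149b = −70;  Well R−Well P: −19a − 175b = −30.
Solving gives a = −0.28285, b = 0.20214.
Unit vector along 070° is (sin 70°, cos 70°) = (0.9397, 0.3420).
Slope in that direction = a·(0.9397) + b·(0.3420) = −0.19665.
Apparent dip = arctan|0.19665| = 11.1° (true dip is 19.2°, so apparent ≤ true as expected).

11.1°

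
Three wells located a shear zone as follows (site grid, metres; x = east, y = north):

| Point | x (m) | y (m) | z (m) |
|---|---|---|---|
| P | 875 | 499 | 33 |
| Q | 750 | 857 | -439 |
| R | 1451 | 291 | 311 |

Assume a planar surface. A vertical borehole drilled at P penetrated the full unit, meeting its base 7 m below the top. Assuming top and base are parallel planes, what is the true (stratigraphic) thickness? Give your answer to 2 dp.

4.24 m

Two edge vectors: P→Q = (-125, 358, -472), P→R = (576, -208, 278).
Normal n = (P→Q) × (P→R) = (1348, -237122, -180208).
So ∂z/∂x = −n_x/n_z = 0.00748 and ∂z/∂y = −n_y/n_z = −1.31582.
|∇z| = √(a²+b²) = 1.31585, so dip δ = arctan(1.31585) = 52.77°.
True thickness = vertical thickness × cos δ = 7 × cos 52.77° = 4.24 m.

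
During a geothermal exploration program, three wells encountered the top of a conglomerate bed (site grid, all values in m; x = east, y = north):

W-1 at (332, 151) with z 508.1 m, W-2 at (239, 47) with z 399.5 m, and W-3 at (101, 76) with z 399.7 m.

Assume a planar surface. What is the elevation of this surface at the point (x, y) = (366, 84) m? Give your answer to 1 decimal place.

455.4 m

Two edge vectors: W-1→W-2 = (-93, -104, -108.6), W-1→W-3 = (-231, -75, -108.4).
Normal n = (W-1→W-2) × (W-1→W-3) = (3128.6, 15005.4, -17049).
So ∂z/∂x = −n_x/n_z = 0.18351 and ∂z/∂y = −n_y/n_z = 0.88013.
Intercept c from W-1: 508.1 − 60.92 − 132.90 = 314.28.
At (366, 84): z = 67.2 + 73.9 + 314.28 = 455.4 m.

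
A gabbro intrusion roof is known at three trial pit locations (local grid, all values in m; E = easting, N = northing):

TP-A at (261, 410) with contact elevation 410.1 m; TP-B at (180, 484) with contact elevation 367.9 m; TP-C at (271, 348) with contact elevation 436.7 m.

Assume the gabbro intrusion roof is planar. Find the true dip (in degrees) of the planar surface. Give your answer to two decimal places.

23.36°

Two edge vectors: TP-A→TP-B = (-81, 74, -42.2), TP-A→TP-C = (10, -62, 26.6).
Normal n = (TP-A→TP-B) × (TP-A→TP-C) = (-648, 1732.6, 4282).
So ∂z/∂E = −n_x/n_z = 0.15133 and ∂z/∂N = −n_y/n_z = −0.40462.
Gradient magnitude |∇z| = √(a² + b²) = √(0.02290 + 0.16372) = 0.43200.
True dip = arctan(0.43200) = 23.36°, dipping toward NNW (azimuth ≈ 339°).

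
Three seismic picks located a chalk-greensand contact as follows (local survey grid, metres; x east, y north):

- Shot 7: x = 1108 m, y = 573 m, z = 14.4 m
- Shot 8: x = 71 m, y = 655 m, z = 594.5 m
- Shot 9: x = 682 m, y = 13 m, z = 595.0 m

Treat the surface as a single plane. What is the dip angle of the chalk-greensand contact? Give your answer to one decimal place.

Two edge vectors: Shot 7→Shot 8 = (-1037, 82, 580.1), Shot 7→Shot 9 = (-426, -560, 580.6).
Normal n = (Shot 7→Shot 8) × (Shot 7→Shot 9) = (372465.2, 354959.6, 615652).
So ∂z/∂x = −n_x/n_z = −0.60499 and ∂z/∂y = −n_y/n_z = −0.57656.
Gradient magnitude |∇z| = √(a² + b²) = √(0.36602 + 0.33242) = 0.83573.
True dip = arctan(0.83573) = 39.9°, dipping toward NE (azimuth ≈ 046°).

39.9°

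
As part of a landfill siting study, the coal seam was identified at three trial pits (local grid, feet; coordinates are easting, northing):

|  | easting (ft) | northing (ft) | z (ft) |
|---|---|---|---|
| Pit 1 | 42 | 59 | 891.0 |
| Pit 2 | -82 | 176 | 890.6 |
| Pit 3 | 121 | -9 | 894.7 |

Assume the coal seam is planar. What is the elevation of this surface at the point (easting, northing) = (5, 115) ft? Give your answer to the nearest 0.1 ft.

902.0 ft

Let the plane be z = a·easting + b·northing + c.
Pit 2−Pit 1: −124a + 117b = −0.4;  Pit 3−Pit 1: 79a − 68b = 3.7.
Solving gives a = 0.50025, b = 0.52676.
Then c = 891 − a·42 − b·59 = 838.91.
At (5, 115): z = 2.5 + 60.6 + 838.91 = 902.0 ft.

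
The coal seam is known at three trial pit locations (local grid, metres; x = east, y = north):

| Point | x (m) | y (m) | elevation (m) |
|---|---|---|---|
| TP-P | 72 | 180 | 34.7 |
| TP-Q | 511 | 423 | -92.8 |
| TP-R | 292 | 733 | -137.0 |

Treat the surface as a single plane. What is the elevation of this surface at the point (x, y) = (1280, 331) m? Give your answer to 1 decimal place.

Two edge vectors: TP-P→TP-Q = (439, 243, -127.5), TP-P→TP-R = (220, 553, -171.7).
Normal n = (TP-P→TP-Q) × (TP-P→TP-R) = (28784.4, 47326.3, 189307).
So ∂z/∂x = −n_x/n_z = −0.152051 and ∂z/∂y = −n_y/n_z = −0.249998.
Intercept c from TP-P: 34.7 + 10.95 + 45.00 = 90.65.
At (1280, 331): z = −194.6 − 82.7 + 90.65 = -186.7 m.

-186.7 m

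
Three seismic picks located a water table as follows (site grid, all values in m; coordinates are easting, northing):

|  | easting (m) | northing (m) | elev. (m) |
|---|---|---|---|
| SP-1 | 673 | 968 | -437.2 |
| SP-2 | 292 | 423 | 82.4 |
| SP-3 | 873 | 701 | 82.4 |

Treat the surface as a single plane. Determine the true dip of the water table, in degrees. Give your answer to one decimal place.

Two edge vectors: SP-1→SP-2 = (-381, -545, 519.6), SP-1→SP-3 = (200, -267, 519.6).
Normal n = (SP-1→SP-2) × (SP-1→SP-3) = (-144448.8, 301887.6, 210727).
So ∂z/∂easting = −n_x/n_z = 0.68548 and ∂z/∂northing = −n_y/n_z = −1.43260.
Gradient magnitude |∇z| = √(a² + b²) = √(0.46988 + 2.05234) = 1.58815.
True dip = arctan(1.58815) = 57.8°, dipping toward NNW (azimuth ≈ 334°).

57.8°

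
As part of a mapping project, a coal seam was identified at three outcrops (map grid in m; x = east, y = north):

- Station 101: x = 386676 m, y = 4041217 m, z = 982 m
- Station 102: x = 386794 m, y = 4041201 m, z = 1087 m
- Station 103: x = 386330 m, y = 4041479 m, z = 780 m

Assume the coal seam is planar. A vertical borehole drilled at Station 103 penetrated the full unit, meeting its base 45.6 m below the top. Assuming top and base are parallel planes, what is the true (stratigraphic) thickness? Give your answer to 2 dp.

Let the plane be z = a·x + b·y + c.
Station 102−Station 101: 118a − 16b = 105;  Station 103−Station 101: −346a + 262b = −202.
Solving gives a = 0.95658, b = 0.49228.
|∇z| = √(a²+b²) = 1.07582, so dip δ = arctan(1.07582) = 47.09°.
True thickness = vertical thickness × cos δ = 45.6 × cos 47.09° = 31.05 m.

31.05 m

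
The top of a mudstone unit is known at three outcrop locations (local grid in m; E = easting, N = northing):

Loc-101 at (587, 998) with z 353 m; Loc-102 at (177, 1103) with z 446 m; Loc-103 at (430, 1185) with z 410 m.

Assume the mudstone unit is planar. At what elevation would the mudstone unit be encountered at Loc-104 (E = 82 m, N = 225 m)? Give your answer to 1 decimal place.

Two edge vectors: Loc-101→Loc-102 = (-410, 105, 93), Loc-101→Loc-103 = (-157, 187, 57).
Normal n = (Loc-101→Loc-102) × (Loc-101→Loc-103) = (-11406, 8769, -60185).
So ∂z/∂E = −n_x/n_z = −0.189516 and ∂z/∂N = −n_y/n_z = 0.145701.
Intercept c from Loc-101: 353 + 111.25 − 145.41 = 318.84.
At (82, 225): z = −15.5 + 32.8 + 318.84 = 336.1 m.

336.1 m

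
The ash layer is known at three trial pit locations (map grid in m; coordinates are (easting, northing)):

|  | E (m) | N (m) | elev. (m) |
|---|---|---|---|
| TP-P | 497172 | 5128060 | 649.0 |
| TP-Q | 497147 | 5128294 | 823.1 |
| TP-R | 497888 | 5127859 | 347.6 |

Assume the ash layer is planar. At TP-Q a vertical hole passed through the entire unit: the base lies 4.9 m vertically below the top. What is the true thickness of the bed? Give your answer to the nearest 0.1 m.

Let the plane be z = a·E + b·N + c.
TP-Q−TP-P: −25a + 234b = 174.1;  TP-R−TP-P: 716a − 201b = −301.4.
Solving gives a = −0.21864, b = 0.72066.
|∇z| = √(a²+b²) = 0.75310, so dip δ = arctan(0.75310) = 36.98°.
True thickness = vertical thickness × cos δ = 4.9 × cos 36.98° = 3.9 m.

3.9 m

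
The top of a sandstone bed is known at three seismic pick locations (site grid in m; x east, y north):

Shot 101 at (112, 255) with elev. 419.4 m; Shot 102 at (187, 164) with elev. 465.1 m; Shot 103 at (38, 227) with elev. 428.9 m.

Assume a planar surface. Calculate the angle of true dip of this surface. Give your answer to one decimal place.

Two edge vectors: Shot 101→Shot 102 = (75, -91, 45.7), Shot 101→Shot 103 = (-74, -28, 9.5).
Normal n = (Shot 101→Shot 102) × (Shot 101→Shot 103) = (415.1, -4094.3, -8834).
So ∂z/∂x = −n_x/n_z = 0.04699 and ∂z/∂y = −n_y/n_z = −0.46347.
Gradient magnitude |∇z| = √(a² + b²) = √(0.00221 + 0.21481) = 0.46585.
True dip = arctan(0.46585) = 25.0°, dipping toward N (azimuth ≈ 354°).

25.0°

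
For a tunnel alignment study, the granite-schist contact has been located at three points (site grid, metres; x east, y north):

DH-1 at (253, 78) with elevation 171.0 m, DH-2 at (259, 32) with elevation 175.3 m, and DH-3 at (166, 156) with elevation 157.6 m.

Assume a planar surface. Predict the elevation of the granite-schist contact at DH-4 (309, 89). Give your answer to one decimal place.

174.5 m

Let the plane be z = a·x + b·y + c.
DH-2−DH-1: 6a − 46b = 4.3;  DH-3−DH-1: −87a + 78b = −13.4.
Solving gives a = 0.07951, b = −0.08311.
Then c = 171 − a·253 − b·78 = 157.37.
At (309, 89): z = 24.6 − 7.4 + 157.37 = 174.5 m.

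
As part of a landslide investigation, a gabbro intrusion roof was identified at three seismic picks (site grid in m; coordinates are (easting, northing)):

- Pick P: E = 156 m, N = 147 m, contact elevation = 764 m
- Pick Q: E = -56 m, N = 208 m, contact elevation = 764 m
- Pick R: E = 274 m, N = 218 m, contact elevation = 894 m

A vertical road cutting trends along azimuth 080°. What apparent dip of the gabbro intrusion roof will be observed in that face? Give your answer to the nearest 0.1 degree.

29.5°

Two edge vectors: Pick P→Pick Q = (-212, 61, 0), Pick P→Pick R = (118, 71, 130).
Normal n = (Pick P→Pick Q) × (Pick P→Pick R) = (7930, 27560, -22250).
So ∂z/∂E = −n_x/n_z = 0.35640 and ∂z/∂N = −n_y/n_z = 1.23865.
Unit vector along 080° is (sin 80°, cos 80°) = (0.9848, 0.1736).
Slope in that direction = a·(0.9848) + b·(0.1736) = 0.56608.
Apparent dip = arctan|0.56608| = 29.5° (true dip is 52.2°, so apparent ≤ true as expected).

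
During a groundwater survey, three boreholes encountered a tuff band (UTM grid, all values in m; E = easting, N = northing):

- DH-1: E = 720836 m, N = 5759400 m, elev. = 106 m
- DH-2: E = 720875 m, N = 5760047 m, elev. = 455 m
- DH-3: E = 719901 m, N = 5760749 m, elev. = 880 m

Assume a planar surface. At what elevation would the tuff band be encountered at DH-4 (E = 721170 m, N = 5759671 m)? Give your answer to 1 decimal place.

237.7 m

Let the plane be z = a·E + b·N + c.
DH-2−DH-1: 39a + 647b = 349;  DH-3−DH-1: −935a + 1349b = 774.
Solving gives a = −0.045588513, b = 0.542160668.
Then c = 106 − a·720836 − b·5759400 = −3089552.31.
At (721170, 5759671): z = −32877.1 + 3122667.1 − 3089552.31 = 237.7 m.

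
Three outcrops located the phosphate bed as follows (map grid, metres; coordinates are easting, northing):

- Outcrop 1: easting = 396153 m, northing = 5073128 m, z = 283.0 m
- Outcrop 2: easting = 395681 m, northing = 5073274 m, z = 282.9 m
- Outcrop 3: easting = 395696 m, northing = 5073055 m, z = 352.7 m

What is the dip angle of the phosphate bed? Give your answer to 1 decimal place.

Two edge vectors: Outcrop 1→Outcrop 2 = (-472, 146, -0.1), Outcrop 1→Outcrop 3 = (-457, -73, 69.7).
Normal n = (Outcrop 1→Outcrop 2) × (Outcrop 1→Outcrop 3) = (10168.9, 32944.1, 101178).
So ∂z/∂easting = −n_x/n_z = −0.10051 and ∂z/∂northing = −n_y/n_z = −0.32561.
Gradient magnitude |∇z| = √(a² + b²) = √(0.01010 + 0.10602) = 0.34076.
True dip = arctan(0.34076) = 18.8°, dipping toward NNE (azimuth ≈ 017°).

18.8°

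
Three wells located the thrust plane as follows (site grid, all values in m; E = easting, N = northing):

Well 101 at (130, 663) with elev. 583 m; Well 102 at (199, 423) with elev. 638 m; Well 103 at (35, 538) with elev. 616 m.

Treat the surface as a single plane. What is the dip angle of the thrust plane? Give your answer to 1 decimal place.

13.6°

Let the plane be z = a·E + b·N + c.
Well 102−Well 101: 69a − 240b = 55;  Well 103−Well 101: −95a − 125b = 33.
Solving gives a = −0.03325, b = −0.23873.
Gradient magnitude |∇z| = √(a² + b²) = √(0.00111 + 0.05699) = 0.24103.
True dip = arctan(0.24103) = 13.6°, dipping toward N (azimuth ≈ 008°).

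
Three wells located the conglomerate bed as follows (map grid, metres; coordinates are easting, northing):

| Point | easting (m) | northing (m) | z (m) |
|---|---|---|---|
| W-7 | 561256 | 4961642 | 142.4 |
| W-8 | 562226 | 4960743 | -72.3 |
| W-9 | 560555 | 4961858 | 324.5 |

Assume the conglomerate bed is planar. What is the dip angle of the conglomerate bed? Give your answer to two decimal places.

15.95°

Two edge vectors: W-7→W-8 = (970, -899, -214.7), W-7→W-9 = (-701, 216, 182.1).
Normal n = (W-7→W-8) × (W-7→W-9) = (-117332.7, -26132.3, -420679).
So ∂z/∂easting = −n_x/n_z = −0.27891 and ∂z/∂northing = −n_y/n_z = −0.06212.
Gradient magnitude |∇z| = √(a² + b²) = √(0.07779 + 0.00386) = 0.28575.
True dip = arctan(0.28575) = 15.95°, dipping toward ENE (azimuth ≈ 077°).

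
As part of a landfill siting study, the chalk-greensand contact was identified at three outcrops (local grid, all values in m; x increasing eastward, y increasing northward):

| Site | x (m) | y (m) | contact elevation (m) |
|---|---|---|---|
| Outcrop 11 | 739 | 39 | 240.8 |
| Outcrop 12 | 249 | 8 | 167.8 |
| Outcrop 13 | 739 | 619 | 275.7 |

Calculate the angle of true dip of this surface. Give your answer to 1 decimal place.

8.9°

Let the plane be z = a·x + b·y + c.
Outcrop 12−Outcrop 11: −490a − 31b = −73;  Outcrop 13−Outcrop 11: 0a + 580b = 34.9.
Solving gives a = 0.14517, b = 0.06017.
Gradient magnitude |∇z| = √(a² + b²) = √(0.02108 + 0.00362) = 0.15715.
True dip = arctan(0.15715) = 8.9°, dipping toward WSW (azimuth ≈ 247°).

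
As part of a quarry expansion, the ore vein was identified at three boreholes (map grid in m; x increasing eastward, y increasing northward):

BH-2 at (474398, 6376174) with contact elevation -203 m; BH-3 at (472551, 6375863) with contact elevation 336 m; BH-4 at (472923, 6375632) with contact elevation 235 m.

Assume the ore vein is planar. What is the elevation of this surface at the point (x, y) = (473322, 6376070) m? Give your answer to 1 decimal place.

Two edge vectors: BH-2→BH-3 = (-1847, -311, 539), BH-2→BH-4 = (-1475, -542, 438).
Normal n = (BH-2→BH-3) × (BH-2→BH-4) = (155920, 13961, 542349).
So ∂z/∂x = −n_x/n_z = −0.287490159 and ∂z/∂y = −n_y/n_z = −0.025741727.
Intercept c from BH-2: -203 + 136384.76 + 164133.73 = 300315.49.
At (473322, 6376070): z = −136075.4 − 164131.1 + 300315.49 = 109.0 m.

109.0 m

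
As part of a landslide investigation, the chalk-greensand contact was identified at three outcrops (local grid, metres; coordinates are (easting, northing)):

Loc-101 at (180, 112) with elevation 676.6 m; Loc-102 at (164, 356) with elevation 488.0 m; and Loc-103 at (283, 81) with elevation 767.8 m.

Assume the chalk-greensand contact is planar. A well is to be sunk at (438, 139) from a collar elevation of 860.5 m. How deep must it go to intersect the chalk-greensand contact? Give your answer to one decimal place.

31.8 m

Let the plane be z = a·E + b·N + c.
Loc-102−Loc-101: −16a + 244b = −188.6;  Loc-103−Loc-101: 103a − 31b = 91.2.
Solving gives a = 0.66594, b = −0.72928.
Then c = 676.6 − a·180 − b·112 = 638.41.
At (438, 139): z_contact = 291.68 − 101.37 + 638.41 = 828.72 m.
Depth below ground = 860.5 − 828.72 = 31.8 m.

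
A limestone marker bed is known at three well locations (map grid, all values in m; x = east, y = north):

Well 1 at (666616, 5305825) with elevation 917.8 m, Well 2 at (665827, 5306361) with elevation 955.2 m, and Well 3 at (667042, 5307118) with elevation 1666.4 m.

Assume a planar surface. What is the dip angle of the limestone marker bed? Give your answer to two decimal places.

29.34°

Let the plane be z = a·x + b·y + c.
Well 2−Well 1: −789a + 536b = 37.4;  Well 3−Well 1: 426a + 1293b = 748.6.
Solving gives a = 0.28265, b = 0.48584.
Gradient magnitude |∇z| = √(a² + b²) = √(0.07989 + 0.23604) = 0.56208.
True dip = arctan(0.56208) = 29.34°, dipping toward SSW (azimuth ≈ 210°).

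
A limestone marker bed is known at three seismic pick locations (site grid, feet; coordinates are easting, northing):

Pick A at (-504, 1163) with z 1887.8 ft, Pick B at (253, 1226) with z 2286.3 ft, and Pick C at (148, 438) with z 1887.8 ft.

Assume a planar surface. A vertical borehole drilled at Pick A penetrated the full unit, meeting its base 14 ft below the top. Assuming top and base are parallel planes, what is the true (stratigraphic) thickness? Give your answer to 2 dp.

Two edge vectors: Pick A→Pick B = (757, 63, 398.5), Pick A→Pick C = (652, -725, 0).
Normal n = (Pick A→Pick B) × (Pick A→Pick C) = (288912.5, 259822, -589901).
So ∂z/∂easting = −n_x/n_z = 0.48976 and ∂z/∂northing = −n_y/n_z = 0.44045.
|∇z| = √(a²+b²) = 0.65868, so dip δ = arctan(0.65868) = 33.37°.
True thickness = vertical thickness × cos δ = 14 × cos 33.37° = 11.69 ft.

11.69 ft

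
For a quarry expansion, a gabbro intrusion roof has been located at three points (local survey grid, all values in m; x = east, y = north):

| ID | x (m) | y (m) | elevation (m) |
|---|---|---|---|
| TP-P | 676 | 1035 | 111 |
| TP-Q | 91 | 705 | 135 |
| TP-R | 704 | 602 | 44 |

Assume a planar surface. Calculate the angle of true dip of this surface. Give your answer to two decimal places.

Let the plane be z = a·x + b·y + c.
TP-Q−TP-P: −585a − 330b = 24;  TP-R−TP-P: 28a − 433b = −67.
Solving gives a = −0.12380, b = 0.14673.
Gradient magnitude |∇z| = √(a² + b²) = √(0.01533 + 0.02153) = 0.19198.
True dip = arctan(0.19198) = 10.87°, dipping toward SE (azimuth ≈ 140°).

10.87°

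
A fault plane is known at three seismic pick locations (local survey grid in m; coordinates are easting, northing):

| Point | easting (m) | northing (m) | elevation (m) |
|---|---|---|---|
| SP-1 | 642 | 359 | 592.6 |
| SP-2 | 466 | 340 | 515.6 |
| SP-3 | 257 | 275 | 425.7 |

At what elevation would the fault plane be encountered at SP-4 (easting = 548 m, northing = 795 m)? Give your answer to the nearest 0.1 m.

535.3 m

Let the plane be z = a·easting + b·northing + c.
SP-2−SP-1: −176a − 19b = −77;  SP-3−SP-1: −385a − 84b = −166.9.
Solving gives a = 0.44141, b = −0.03623.
Then c = 592.6 − a·642 − b·359 = 322.22.
At (548, 795): z = 241.9 − 28.8 + 322.22 = 535.3 m.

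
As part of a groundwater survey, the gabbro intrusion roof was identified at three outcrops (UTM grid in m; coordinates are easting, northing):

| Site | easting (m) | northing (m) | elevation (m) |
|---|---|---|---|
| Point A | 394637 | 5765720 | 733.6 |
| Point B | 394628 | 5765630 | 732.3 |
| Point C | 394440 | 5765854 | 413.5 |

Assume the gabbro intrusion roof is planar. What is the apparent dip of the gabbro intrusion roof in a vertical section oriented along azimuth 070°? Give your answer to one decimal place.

Two edge vectors: Point A→Point B = (-9, -90, -1.3), Point A→Point C = (-197, 134, -320.1).
Normal n = (Point A→Point B) × (Point A→Point C) = (28983.2, -2624.8, -18936).
So ∂z/∂easting = −n_x/n_z = 1.53059 and ∂z/∂northing = −n_y/n_z = −0.13861.
Unit vector along 070° is (sin 70°, cos 70°) = (0.9397, 0.3420).
Slope in that direction = a·(0.9397) + b·(0.3420) = 1.39087.
Apparent dip = arctan|1.39087| = 54.3° (true dip is 56.9°, so apparent ≤ true as expected).

54.3°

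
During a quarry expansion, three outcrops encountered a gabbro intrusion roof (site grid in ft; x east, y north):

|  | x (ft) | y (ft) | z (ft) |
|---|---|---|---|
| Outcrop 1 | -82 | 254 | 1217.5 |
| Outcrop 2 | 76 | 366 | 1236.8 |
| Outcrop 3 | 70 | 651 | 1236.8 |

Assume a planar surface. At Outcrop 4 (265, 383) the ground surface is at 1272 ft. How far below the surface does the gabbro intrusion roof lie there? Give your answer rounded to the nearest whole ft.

Let the plane be z = a·x + b·y + c.
Outcrop 2−Outcrop 1: 158a + 112b = 19.3;  Outcrop 3−Outcrop 1: 152a + 397b = 19.3.
Solving gives a = 0.12036, b = 0.00253.
Then c = 1217.5 − a·-82 − b·254 = 1226.73.
At (265, 383): z_contact = 31.9 + 1.0 + 1226.73 = 1259.6 ft.
Depth below ground = 1272 − 1259.6 = 12 ft.

12 ft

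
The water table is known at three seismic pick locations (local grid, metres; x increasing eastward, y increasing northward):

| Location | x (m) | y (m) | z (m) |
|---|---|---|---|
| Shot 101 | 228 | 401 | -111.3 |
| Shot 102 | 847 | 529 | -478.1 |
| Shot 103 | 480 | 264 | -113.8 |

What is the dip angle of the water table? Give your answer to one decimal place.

Let the plane be z = a·x + b·y + c.
Shot 102−Shot 101: 619a + 128b = −366.8;  Shot 103−Shot 101: 252a − 137b = −2.5.
Solving gives a = −0.43202, b = −0.77641.
Gradient magnitude |∇z| = √(a² + b²) = √(0.18664 + 0.60282) = 0.88851.
True dip = arctan(0.88851) = 41.6°, dipping toward NNE (azimuth ≈ 029°).

41.6°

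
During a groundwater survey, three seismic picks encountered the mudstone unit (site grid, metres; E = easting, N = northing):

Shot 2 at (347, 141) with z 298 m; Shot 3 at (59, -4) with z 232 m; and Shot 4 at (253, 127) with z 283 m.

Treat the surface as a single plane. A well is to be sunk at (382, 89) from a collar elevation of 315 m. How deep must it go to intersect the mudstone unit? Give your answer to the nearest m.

23 m

Let the plane be z = a·E + b·N + c.
Shot 3−Shot 2: −288a − 145b = −66;  Shot 4−Shot 2: −94a − 14b = −15.
Solving gives a = 0.13034, b = 0.19629.
Then c = 298 − a·347 − b·141 = 225.10.
At (382, 89): z_contact = 49.8 + 17.5 + 225.10 = 292.4 m.
Depth below ground = 315 − 292.4 = 23 m.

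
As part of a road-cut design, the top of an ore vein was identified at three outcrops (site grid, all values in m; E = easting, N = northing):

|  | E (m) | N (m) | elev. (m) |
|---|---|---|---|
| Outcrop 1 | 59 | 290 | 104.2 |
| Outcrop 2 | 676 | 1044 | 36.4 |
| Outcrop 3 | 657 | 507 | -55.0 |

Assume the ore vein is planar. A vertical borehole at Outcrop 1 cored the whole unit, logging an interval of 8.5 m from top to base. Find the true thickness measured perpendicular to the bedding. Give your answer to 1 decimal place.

Let the plane be z = a·E + b·N + c.
Outcrop 2−Outcrop 1: 617a + 754b = −67.8;  Outcrop 3−Outcrop 1: 598a + 217b = −159.2.
Solving gives a = −0.33225, b = 0.18196.
|∇z| = √(a²+b²) = 0.37881, so dip δ = arctan(0.37881) = 20.75°.
True thickness = vertical thickness × cos δ = 8.5 × cos 20.75° = 7.9 m.

7.9 m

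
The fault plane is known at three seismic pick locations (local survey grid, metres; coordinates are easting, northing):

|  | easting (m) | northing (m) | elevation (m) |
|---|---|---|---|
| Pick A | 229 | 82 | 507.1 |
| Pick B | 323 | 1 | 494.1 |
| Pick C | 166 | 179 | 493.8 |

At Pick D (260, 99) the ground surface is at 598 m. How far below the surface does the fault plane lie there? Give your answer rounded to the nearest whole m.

118 m

Let the plane be z = a·easting + b·northing + c.
Pick B−Pick A: 94a − 81b = −13;  Pick C−Pick A: −63a + 97b = −13.3.
Solving gives a = −0.58239, b = −0.51537.
Then c = 507.1 − a·229 − b·82 = 682.73.
At (260, 99): z_contact = −151.4 − 51.0 + 682.73 = 480.3 m.
Depth below ground = 598 − 480.3 = 118 m.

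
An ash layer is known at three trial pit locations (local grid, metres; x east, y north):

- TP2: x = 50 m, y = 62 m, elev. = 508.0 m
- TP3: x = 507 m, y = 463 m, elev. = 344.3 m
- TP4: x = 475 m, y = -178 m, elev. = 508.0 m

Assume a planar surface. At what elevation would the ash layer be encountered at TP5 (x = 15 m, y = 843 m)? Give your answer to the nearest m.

319 m

Let the plane be z = a·x + b·y + c.
TP3−TP2: 457a + 401b = −163.7;  TP4−TP2: 425a − 240b = 0.
Solving gives a = −0.14026, b = −0.24838.
Then c = 508 − a·50 − b·62 = 530.41.
At (15, 843): z = −2.1 − 209.4 + 530.41 = 318.9 m.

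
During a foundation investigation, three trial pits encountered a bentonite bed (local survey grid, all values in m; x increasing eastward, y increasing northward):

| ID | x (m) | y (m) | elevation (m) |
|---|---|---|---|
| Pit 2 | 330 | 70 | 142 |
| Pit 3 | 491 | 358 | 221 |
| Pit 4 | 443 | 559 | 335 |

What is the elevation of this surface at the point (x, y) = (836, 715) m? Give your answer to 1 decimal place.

265.5 m

Let the plane be z = a·x + b·y + c.
Pit 3−Pit 2: 161a + 288b = 79;  Pit 4−Pit 2: 113a + 489b = 193.
Solving gives a = −0.36707, b = 0.47951.
Then c = 142 − a·330 − b·70 = 229.57.
At (836, 715): z = −306.9 + 342.8 + 229.57 = 265.5 m.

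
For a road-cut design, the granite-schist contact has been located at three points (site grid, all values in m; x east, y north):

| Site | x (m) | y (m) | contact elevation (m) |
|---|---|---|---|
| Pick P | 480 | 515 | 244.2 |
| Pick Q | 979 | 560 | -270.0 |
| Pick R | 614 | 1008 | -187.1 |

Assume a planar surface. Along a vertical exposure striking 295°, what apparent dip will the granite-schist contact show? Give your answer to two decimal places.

Let the plane be z = a·x + b·y + c.
Pick Q−Pick P: 499a + 45b = −514.2;  Pick R−Pick P: 134a + 493b = −431.3.
Solving gives a = −0.97548, b = −0.60971.
Unit vector along 295° is (sin 295°, cos 295°) = (-0.9063, 0.4226).
Slope in that direction = a·(-0.9063) + b·(0.4226) = 0.62641.
Apparent dip = arctan|0.62641| = 32.06° (true dip is 49.0°, so apparent ≤ true as expected).

32.06°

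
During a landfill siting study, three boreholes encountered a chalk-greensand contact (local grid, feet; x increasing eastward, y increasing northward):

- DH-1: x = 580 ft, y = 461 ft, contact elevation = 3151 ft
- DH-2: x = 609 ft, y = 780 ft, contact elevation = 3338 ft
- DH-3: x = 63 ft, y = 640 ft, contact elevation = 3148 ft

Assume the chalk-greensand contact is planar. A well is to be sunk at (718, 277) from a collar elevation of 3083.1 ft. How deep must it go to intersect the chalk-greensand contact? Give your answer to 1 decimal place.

8.6 ft

Let the plane be z = a·x + b·y + c.
DH-2−DH-1: 29a + 319b = 187;  DH-3−DH-1: −517a + 179b = −3.
Solving gives a = 0.20239, b = 0.56781.
Then c = 3151 − a·580 − b·461 = 2771.85.
At (718, 277): z_contact = 145.32 + 157.28 + 2771.85 = 3074.45 ft.
Depth below ground = 3083.1 − 3074.45 = 8.6 ft.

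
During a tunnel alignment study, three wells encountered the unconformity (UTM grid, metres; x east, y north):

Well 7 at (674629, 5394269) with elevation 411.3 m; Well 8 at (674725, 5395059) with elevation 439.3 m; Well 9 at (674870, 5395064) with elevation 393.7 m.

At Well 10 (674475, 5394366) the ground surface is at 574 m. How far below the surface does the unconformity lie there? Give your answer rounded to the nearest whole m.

107 m

Let the plane be z = a·x + b·y + c.
Well 8−Well 7: 96a + 790b = 28;  Well 9−Well 7: 241a + 795b = −17.6.
Solving gives a = −0.31703340, b = 0.07396862.
Then c = 411.3 − a·674629 − b·5394269 = −184715.39.
At (674475, 5394366): z_contact = −213831.1 + 399013.8 − 184715.39 = 467.3 m.
Depth below ground = 574 − 467.3 = 107 m.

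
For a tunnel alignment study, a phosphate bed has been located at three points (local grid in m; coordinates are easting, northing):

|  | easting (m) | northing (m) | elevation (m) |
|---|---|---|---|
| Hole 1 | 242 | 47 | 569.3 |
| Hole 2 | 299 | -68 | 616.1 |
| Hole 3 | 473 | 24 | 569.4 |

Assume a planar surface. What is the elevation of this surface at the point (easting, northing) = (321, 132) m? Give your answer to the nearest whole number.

530 m

Let the plane be z = a·easting + b·northing + c.
Hole 2−Hole 1: 57a − 115b = 46.8;  Hole 3−Hole 1: 231a − 23b = 0.1.
Solving gives a = −0.04217, b = −0.42786.
Then c = 569.3 − a·242 − b·47 = 599.61.
At (321, 132): z = −13.5 − 56.5 + 599.61 = 529.6 m.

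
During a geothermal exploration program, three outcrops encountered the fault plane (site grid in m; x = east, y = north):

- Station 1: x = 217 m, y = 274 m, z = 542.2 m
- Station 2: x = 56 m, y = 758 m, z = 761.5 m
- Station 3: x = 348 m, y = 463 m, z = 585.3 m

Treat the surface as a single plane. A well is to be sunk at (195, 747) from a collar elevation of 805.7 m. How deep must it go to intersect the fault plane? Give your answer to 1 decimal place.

Let the plane be z = a·x + b·y + c.
Station 2−Station 1: −161a + 484b = 219.3;  Station 3−Station 1: 131a + 189b = 43.1.
Solving gives a = −0.21940, b = 0.38012.
Then c = 542.2 − a·217 − b·274 = 485.66.
At (195, 747): z_contact = −42.78 + 283.95 + 485.66 = 726.82 m.
Depth below ground = 805.7 − 726.82 = 78.9 m.

78.9 m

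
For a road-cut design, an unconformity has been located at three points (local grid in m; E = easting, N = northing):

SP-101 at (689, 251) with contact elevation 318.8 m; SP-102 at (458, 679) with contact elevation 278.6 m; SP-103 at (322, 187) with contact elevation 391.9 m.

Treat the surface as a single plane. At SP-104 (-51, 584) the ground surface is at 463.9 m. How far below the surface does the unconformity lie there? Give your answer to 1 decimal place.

Let the plane be z = a·E + b·N + c.
SP-102−SP-101: −231a + 428b = −40.2;  SP-103−SP-101: −367a − 64b = 73.1.
Solving gives a = −0.16708, b = −0.18410.
Then c = 318.8 − a·689 − b·251 = 480.13.
At (-51, 584): z_contact = 8.52 − 107.51 + 480.13 = 381.13 m.
Depth below ground = 463.9 − 381.13 = 82.8 m.

82.8 m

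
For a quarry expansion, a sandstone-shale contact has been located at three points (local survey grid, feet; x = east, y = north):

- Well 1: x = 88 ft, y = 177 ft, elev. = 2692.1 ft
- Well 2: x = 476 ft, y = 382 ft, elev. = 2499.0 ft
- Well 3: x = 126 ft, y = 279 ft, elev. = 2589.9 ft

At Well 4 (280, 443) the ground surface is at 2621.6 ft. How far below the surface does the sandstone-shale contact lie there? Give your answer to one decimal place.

192.4 ft

Two edge vectors: Well 1→Well 2 = (388, 205, -193.1), Well 1→Well 3 = (38, 102, -102.2).
Normal n = (Well 1→Well 2) × (Well 1→Well 3) = (-1254.8, 32315.8, 31786).
So ∂z/∂x = −n_x/n_z = 0.03948 and ∂z/∂y = −n_y/n_z = −1.01667.
Intercept c from Well 1: 2692.1 − 3.47 + 179.95 = 2868.58.
At (280, 443): z_contact = 11.05 − 450.38 + 2868.58 = 2429.25 ft.
Depth below ground = 2621.6 − 2429.25 = 192.4 ft.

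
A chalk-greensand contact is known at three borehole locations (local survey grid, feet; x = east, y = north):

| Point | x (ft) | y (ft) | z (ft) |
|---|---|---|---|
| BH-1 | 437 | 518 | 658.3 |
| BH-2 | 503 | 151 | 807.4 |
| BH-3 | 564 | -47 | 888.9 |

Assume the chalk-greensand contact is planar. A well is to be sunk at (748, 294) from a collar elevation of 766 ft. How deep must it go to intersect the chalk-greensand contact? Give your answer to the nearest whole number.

Let the plane be z = a·x + b·y + c.
BH-2−BH-1: 66a − 367b = 149.1;  BH-3−BH-1: 127a − 565b = 230.6.
Solving gives a = 0.04171, b = −0.39877.
Then c = 658.3 − a·437 − b·518 = 846.63.
At (748, 294): z_contact = 31.2 − 117.2 + 846.63 = 760.6 ft.
Depth below ground = 766 − 760.6 = 5 ft.

5 ft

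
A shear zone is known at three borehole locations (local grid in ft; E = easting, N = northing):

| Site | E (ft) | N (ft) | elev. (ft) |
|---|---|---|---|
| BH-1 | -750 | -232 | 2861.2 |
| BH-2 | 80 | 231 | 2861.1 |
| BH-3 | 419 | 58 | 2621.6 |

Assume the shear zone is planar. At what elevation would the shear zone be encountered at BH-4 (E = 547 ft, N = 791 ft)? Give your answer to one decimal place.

Let the plane be z = a·E + b·N + c.
BH-2−BH-1: 830a + 463b = −0.1;  BH-3−BH-1: 1169a + 290b = −239.6.
Solving gives a = −0.36901, b = 0.66130.
Then c = 2861.2 − a·-750 − b·-232 = 2737.86.
At (547, 791): z = −201.9 + 523.1 + 2737.86 = 3059.1 ft.

3059.1 ft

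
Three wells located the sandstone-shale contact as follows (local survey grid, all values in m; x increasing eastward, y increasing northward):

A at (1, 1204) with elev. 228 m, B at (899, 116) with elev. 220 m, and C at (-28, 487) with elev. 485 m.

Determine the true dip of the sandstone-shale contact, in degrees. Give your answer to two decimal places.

Let the plane be z = a·x + b·y + c.
B−A: 898a − 1088b = −8;  C−A: −29a − 717b = 257.
Solving gives a = −0.42248, b = −0.34135.
Gradient magnitude |∇z| = √(a² + b²) = √(0.17849 + 0.11652) = 0.54315.
True dip = arctan(0.54315) = 28.51°, dipping toward NE (azimuth ≈ 051°).

28.51°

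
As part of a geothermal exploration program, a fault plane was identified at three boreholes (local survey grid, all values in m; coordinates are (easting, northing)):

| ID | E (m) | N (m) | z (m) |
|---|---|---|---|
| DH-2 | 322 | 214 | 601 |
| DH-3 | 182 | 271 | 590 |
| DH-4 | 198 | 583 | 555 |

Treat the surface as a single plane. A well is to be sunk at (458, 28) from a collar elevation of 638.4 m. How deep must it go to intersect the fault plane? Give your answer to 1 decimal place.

11.8 m

Let the plane be z = a·E + b·N + c.
DH-3−DH-2: −140a + 57b = −11;  DH-4−DH-2: −124a + 369b = −46.
Solving gives a = 0.03223, b = −0.11383.
Then c = 601 − a·322 − b·214 = 614.98.
At (458, 28): z_contact = 14.76 − 3.19 + 614.98 = 626.56 m.
Depth below ground = 638.4 − 626.56 = 11.8 m.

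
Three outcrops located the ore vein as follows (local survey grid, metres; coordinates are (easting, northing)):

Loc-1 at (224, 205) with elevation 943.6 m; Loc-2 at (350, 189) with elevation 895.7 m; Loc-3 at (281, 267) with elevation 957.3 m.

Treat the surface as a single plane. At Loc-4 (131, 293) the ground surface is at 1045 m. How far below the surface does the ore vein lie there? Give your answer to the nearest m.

27 m

Two edge vectors: Loc-1→Loc-2 = (126, -16, -47.9), Loc-1→Loc-3 = (57, 62, 13.7).
Normal n = (Loc-1→Loc-2) × (Loc-1→Loc-3) = (2750.6, -4456.5, 8724).
So ∂z/∂E = −n_x/n_z = −0.31529 and ∂z/∂N = −n_y/n_z = 0.51083.
Intercept c from Loc-1: 943.6 + 70.63 − 104.72 = 909.50.
At (131, 293): z_contact = −41.3 + 149.7 + 909.50 = 1017.9 m.
Depth below ground = 1045 − 1017.9 = 27 m.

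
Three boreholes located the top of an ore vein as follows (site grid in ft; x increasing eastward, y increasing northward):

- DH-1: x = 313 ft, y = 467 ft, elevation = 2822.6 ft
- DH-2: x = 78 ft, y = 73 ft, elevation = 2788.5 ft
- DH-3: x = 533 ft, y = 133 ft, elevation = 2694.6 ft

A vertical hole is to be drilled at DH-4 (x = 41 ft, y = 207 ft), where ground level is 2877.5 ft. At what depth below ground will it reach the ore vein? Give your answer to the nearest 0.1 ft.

49.8 ft

Two edge vectors: DH-1→DH-2 = (-235, -394, -34.1), DH-1→DH-3 = (220, -334, -128).
Normal n = (DH-1→DH-2) × (DH-1→DH-3) = (39042.6, -37582, 165170).
So ∂z/∂x = −n_x/n_z = −0.23638 and ∂z/∂y = −n_y/n_z = 0.22754.
Intercept c from DH-1: 2822.6 + 73.99 − 106.26 = 2790.33.
At (41, 207): z_contact = −9.69 + 47.10 + 2790.33 = 2827.74 ft.
Depth below ground = 2877.5 − 2827.74 = 49.8 ft.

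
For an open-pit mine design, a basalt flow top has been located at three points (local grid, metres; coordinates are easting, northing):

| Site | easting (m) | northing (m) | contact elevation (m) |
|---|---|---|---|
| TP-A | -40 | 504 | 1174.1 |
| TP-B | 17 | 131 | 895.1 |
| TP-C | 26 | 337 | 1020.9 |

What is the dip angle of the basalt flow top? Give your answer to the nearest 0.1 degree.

43.5°

Two edge vectors: TP-A→TP-B = (57, -373, -279), TP-A→TP-C = (66, -167, -153.2).
Normal n = (TP-A→TP-B) × (TP-A→TP-C) = (10550.6, -9681.6, 15099).
So ∂z/∂easting = −n_x/n_z = −0.69876 and ∂z/∂northing = −n_y/n_z = 0.64121.
Gradient magnitude |∇z| = √(a² + b²) = √(0.48827 + 0.41115) = 0.94838.
True dip = arctan(0.94838) = 43.5°, dipping toward SE (azimuth ≈ 133°).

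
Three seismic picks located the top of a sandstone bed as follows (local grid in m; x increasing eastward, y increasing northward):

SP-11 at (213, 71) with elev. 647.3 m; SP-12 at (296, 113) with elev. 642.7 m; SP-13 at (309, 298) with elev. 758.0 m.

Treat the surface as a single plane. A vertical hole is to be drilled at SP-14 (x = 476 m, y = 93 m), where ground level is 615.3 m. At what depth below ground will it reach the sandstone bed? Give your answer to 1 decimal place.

54.8 m

Two edge vectors: SP-11→SP-12 = (83, 42, -4.6), SP-11→SP-13 = (96, 227, 110.7).
Normal n = (SP-11→SP-12) × (SP-11→SP-13) = (5693.6, -9629.7, 14809).
So ∂z/∂x = −n_x/n_z = −0.38447 and ∂z/∂y = −n_y/n_z = 0.65026.
Intercept c from SP-11: 647.3 + 81.89 − 46.17 = 683.02.
At (476, 93): z_contact = −183.01 + 60.47 + 683.02 = 560.49 m.
Depth below ground = 615.3 − 560.49 = 54.8 m.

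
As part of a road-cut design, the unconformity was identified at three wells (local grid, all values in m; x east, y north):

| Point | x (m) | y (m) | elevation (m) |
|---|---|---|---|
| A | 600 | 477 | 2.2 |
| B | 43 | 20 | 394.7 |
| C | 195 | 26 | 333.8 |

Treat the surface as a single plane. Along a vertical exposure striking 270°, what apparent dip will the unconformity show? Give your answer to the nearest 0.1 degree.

Let the plane be z = a·x + b·y + c.
B−A: −557a − 457b = 392.5;  C−A: −405a − 451b = 331.6.
Solving gives a = −0.38529, b = −0.38926.
Unit vector along 270° is (sin 270°, cos 270°) = (-1.0000, -0.0000).
Slope in that direction = a·(-1.0000) + b·(-0.0000) = 0.38529.
Apparent dip = arctan|0.38529| = 21.1° (true dip is 28.7°, so apparent ≤ true as expected).

21.1°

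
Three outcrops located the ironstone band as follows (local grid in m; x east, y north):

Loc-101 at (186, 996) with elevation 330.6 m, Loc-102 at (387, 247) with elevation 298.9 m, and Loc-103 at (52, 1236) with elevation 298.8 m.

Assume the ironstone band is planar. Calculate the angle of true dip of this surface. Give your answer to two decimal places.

32.48°

Two edge vectors: Loc-101→Loc-102 = (201, -749, -31.7), Loc-101→Loc-103 = (-134, 240, -31.8).
Normal n = (Loc-101→Loc-102) × (Loc-101→Loc-103) = (31426.2, 10639.6, -52126).
So ∂z/∂x = −n_x/n_z = 0.60289 and ∂z/∂y = −n_y/n_z = 0.20411.
Gradient magnitude |∇z| = √(a² + b²) = √(0.36348 + 0.04166) = 0.63650.
True dip = arctan(0.63650) = 32.48°, dipping toward WSW (azimuth ≈ 251°).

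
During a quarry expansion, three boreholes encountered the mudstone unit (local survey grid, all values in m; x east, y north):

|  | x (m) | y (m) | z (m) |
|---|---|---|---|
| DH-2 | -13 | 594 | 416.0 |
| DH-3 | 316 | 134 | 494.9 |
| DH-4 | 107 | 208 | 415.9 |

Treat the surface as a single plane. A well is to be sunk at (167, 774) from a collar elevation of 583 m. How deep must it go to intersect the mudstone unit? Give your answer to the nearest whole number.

Two edge vectors: DH-2→DH-3 = (329, -460, 78.9), DH-2→DH-4 = (120, -386, -0.1).
Normal n = (DH-2→DH-3) × (DH-2→DH-4) = (30501.4, 9500.9, -71794).
So ∂z/∂x = −n_x/n_z = 0.42485 and ∂z/∂y = −n_y/n_z = 0.13234.
Intercept c from DH-2: 416 + 5.52 − 78.61 = 342.92.
At (167, 774): z_contact = 70.9 + 102.4 + 342.92 = 516.3 m.
Depth below ground = 583 − 516.3 = 67 m.

67 m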